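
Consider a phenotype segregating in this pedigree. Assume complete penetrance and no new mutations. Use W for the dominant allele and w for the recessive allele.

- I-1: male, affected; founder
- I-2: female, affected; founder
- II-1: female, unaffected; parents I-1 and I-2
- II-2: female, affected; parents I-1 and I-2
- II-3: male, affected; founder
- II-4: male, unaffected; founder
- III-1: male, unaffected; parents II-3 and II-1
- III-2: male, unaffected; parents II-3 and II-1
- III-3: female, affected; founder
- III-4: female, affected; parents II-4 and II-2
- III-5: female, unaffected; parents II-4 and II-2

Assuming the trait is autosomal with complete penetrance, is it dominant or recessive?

I-1 and I-2 are both affected yet have an unaffected child II-1. Under a recessive model two affected parents are homozygous and every child would be affected, so the trait cannot be recessive.

dominant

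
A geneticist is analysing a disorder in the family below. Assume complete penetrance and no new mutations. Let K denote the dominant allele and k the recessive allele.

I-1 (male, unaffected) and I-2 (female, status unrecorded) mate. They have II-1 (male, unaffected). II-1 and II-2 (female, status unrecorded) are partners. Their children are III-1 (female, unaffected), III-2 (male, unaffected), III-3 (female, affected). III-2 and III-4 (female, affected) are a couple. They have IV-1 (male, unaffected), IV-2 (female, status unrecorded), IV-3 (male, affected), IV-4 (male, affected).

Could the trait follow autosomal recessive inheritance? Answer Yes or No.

A consistent assignment under autosomal recessive exists: I-1 KK, I-2 Kk, II-1 Kk, II-2 Kk, III-1 KK, III-2 Kk, III-3 kk, III-4 kk, IV-1 Kk, IV-2 Kk, IV-3 kk, IV-4 kk.
In this assignment every recorded phenotype matches its genotype and every non-founder's genotype is obtainable from its parents' genotypes, so the pedigree is consistent.

Yes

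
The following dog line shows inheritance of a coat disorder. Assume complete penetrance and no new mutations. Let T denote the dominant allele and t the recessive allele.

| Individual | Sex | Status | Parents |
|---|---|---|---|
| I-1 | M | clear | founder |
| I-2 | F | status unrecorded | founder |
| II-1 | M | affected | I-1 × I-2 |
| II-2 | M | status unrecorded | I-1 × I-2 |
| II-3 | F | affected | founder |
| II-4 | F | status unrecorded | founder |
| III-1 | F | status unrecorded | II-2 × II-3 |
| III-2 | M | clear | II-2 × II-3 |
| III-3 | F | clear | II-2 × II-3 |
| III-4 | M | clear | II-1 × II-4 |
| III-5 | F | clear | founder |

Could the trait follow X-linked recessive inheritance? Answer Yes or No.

Under X-linked recessive, III-2 (clear, male) cannot arise from II-2 (unrecorded) × II-3 (affected).

No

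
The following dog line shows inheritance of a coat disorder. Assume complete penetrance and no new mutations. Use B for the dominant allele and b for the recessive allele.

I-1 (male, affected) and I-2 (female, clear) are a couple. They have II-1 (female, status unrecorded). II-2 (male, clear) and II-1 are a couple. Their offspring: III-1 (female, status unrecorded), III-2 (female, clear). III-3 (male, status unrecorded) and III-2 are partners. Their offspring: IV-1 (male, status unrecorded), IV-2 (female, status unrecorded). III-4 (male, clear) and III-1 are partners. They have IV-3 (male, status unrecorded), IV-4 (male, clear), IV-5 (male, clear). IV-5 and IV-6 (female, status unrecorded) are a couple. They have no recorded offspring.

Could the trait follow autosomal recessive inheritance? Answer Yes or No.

Yes

A consistent assignment under autosomal recessive exists: I-1 bb, I-2 BB, II-1 Bb, II-2 BB, III-1 BB, III-2 BB, III-3 BB, III-4 BB, IV-1 BB, IV-2 BB, IV-3 BB, IV-4 BB, IV-5 BB, IV-6 BB.
In this assignment every recorded phenotype matches its genotype and every non-founder's genotype is obtainable from its parents' genotypes, so the pedigree is consistent.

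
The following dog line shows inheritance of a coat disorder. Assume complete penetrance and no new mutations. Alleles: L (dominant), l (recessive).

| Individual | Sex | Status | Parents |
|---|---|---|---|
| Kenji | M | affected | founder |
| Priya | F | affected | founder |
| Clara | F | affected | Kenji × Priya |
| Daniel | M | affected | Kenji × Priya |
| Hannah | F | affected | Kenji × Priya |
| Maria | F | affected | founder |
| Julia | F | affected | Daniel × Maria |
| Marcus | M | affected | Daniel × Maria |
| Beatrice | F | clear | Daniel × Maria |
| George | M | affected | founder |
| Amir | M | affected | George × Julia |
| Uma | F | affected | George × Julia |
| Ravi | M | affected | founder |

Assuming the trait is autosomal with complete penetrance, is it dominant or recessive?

dominant

Daniel and Maria are both affected yet have a clear child Beatrice. Under a recessive model two affected parents are homozygous and every child would be affected, so the trait cannot be recessive.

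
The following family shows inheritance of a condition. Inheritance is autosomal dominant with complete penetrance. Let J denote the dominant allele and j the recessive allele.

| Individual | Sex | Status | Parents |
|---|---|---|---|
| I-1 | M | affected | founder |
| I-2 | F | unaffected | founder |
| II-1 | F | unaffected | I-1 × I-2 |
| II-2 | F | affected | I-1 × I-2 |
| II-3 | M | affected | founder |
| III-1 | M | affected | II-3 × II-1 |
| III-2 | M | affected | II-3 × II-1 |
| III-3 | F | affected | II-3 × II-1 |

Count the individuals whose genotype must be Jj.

5

Obligate heterozygotes: I-1 is affected so carries J and passed j to II-1 (jj), so I-1 is Jj; II-2 is affected so carries J and received j from I-2 (jj), so II-2 is Jj; III-1 is affected so carries J and received j from II-1 (jj), so III-1 is Jj; III-2 is affected so carries J and received j from II-1 (jj), so III-2 is Jj; III-3 is affected so carries J and received j from II-1 (jj), so III-3 is Jj.
Every other individual is either homozygous by phenotype or has at least one consistent homozygous assignment, so the count is 5.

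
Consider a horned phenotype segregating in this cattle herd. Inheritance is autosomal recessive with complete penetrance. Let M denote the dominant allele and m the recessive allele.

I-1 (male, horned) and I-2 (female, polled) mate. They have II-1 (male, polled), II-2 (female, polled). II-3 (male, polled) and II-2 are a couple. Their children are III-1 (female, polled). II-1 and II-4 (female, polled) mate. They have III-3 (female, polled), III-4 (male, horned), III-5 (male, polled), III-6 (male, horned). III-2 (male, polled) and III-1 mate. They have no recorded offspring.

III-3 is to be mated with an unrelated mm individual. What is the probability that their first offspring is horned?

II-1 is polled so carries M and received m from I-1 (mm), so II-1 is Mm.
II-4 is polled so carries M and passed m to III-4 (mm), so II-4 is Mm.
III-3 is a polled offspring of II-1 (Mm) × II-4 (Mm), whose cross gives 1/4 MM : 1/2 Mm : 1/4 mm; conditioning on being polled, III-3 is MM with probability 1/3, Mm with probability 2/3.
Summing over parental genotype combinations, P(offspring is horned) = 2/3·1/2 = 1/3.

1/3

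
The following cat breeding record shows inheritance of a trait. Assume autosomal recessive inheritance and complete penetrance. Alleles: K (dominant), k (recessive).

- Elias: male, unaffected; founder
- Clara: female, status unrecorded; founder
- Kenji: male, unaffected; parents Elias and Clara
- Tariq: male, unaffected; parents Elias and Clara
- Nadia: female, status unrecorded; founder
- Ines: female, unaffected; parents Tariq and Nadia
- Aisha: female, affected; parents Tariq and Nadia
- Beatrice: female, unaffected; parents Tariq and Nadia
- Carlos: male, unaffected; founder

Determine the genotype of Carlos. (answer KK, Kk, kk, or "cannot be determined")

cannot be determined

Carlos's phenotype allows KK or Kk, and no parent or child forces a single allele at both positions; consistent genotype assignments exist with Carlos as KK or Kk.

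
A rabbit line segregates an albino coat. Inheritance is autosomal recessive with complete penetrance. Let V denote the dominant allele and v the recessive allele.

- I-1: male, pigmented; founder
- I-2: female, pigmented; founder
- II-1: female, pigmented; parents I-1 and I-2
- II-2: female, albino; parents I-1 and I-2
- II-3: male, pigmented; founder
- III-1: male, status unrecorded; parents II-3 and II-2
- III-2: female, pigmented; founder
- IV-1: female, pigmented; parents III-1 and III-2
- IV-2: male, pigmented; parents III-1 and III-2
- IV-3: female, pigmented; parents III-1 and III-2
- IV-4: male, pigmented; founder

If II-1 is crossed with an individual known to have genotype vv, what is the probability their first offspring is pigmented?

2/3

I-1 is pigmented so carries V and passed v to II-2 (vv), so I-1 is Vv.
I-2 is pigmented so carries V and passed v to II-2 (vv), so I-2 is Vv.
II-1 is a pigmented offspring of I-1 (Vv) × I-2 (Vv), whose cross gives 1/4 VV : 1/2 Vv : 1/4 vv; conditioning on being pigmented, II-1 is VV with probability 1/3, Vv with probability 2/3.
Summing over parental genotype combinations, P(offspring is pigmented) = 1/3·1 + 2/3·1/2 = 2/3.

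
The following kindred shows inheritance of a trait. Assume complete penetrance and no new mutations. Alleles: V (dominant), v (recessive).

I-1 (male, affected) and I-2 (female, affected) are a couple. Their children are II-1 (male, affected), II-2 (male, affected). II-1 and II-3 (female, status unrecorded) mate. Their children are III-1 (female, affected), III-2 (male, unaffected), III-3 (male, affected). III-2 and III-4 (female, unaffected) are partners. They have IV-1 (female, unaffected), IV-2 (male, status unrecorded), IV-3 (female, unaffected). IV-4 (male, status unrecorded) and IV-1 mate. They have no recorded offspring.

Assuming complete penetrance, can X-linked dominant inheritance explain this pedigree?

Yes

A consistent assignment under X-linked dominant exists: I-1 X^V Y, I-2 X^V X^V, II-1 X^V Y, II-2 X^V Y, II-3 X^V X^v, III-1 X^V X^V, III-2 X^v Y, III-3 X^V Y, III-4 X^v X^v, IV-1 X^v X^v, IV-2 X^v Y, IV-3 X^v X^v, IV-4 X^V Y.
In this assignment every recorded phenotype matches its genotype and every non-founder's genotype is obtainable from its parents' genotypes, so the pedigree is consistent.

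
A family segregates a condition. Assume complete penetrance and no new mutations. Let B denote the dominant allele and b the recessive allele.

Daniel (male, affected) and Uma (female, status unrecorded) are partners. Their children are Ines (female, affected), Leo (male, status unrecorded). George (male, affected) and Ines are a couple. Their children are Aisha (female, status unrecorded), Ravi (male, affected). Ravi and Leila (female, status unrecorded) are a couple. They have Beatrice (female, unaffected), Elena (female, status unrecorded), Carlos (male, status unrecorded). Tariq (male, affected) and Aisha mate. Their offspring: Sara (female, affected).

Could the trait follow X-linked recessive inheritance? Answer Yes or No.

Yes

A consistent assignment under X-linked recessive exists: Daniel X^b Y, Uma X^B X^b, Ines X^b X^b, Leo X^B Y, George X^b Y, Aisha X^b X^b, Ravi X^b Y, Leila X^B X^B, Tariq X^b Y, Beatrice X^B X^b, Elena X^B X^b, Carlos X^B Y, Sara X^b X^b.
In this assignment every recorded phenotype matches its genotype and every non-founder's genotype is obtainable from its parents' genotypes, so the pedigree is consistent.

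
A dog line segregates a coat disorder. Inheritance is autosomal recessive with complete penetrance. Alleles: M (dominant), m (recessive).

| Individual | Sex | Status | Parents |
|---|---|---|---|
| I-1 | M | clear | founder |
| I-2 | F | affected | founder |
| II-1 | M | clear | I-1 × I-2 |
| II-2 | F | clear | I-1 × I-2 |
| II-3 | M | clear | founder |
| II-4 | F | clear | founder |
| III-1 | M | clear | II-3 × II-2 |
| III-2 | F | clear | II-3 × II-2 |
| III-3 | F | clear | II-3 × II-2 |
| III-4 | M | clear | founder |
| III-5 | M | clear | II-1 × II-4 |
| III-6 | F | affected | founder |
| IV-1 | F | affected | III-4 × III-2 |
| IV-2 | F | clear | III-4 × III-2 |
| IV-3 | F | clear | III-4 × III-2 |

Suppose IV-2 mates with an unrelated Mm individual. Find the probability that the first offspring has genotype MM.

1/3

III-4 is clear so carries M and passed m to IV-1 (mm), so III-4 is Mm.
III-2 is clear so carries M and passed m to IV-1 (mm), so III-2 is Mm.
IV-2 is a clear offspring of III-4 (Mm) × III-2 (Mm), whose cross gives 1/4 MM : 1/2 Mm : 1/4 mm; conditioning on being clear, IV-2 is MM with probability 1/3, Mm with probability 2/3.
Summing over parental genotype combinations, P(offspring has genotype MM) = 1/3·1/2 + 2/3·1/4 = 1/3.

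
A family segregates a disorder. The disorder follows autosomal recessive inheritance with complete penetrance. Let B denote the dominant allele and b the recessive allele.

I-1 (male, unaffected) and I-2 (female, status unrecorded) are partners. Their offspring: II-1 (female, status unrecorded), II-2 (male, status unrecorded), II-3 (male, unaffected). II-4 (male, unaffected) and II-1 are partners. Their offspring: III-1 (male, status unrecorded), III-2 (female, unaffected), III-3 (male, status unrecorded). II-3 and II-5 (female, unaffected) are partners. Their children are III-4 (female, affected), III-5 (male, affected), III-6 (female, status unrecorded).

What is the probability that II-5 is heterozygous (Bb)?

II-5 is unaffected so carries B and passed b to III-4 (bb), so II-5 is Bb, giving P(Bb) = 1.

1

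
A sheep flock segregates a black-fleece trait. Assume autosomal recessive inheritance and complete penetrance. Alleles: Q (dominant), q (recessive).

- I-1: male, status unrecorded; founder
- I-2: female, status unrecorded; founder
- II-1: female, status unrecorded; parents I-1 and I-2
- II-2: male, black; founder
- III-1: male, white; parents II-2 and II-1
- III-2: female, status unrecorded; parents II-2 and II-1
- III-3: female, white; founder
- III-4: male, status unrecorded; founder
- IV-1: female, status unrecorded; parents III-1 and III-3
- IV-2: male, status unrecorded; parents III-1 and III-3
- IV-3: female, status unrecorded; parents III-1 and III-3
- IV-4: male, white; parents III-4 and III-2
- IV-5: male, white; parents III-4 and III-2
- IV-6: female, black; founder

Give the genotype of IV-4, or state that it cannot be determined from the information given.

cannot be determined

IV-4's phenotype allows QQ or Qq, and no parent or child forces a single allele at both positions; consistent genotype assignments exist with IV-4 as QQ or Qq.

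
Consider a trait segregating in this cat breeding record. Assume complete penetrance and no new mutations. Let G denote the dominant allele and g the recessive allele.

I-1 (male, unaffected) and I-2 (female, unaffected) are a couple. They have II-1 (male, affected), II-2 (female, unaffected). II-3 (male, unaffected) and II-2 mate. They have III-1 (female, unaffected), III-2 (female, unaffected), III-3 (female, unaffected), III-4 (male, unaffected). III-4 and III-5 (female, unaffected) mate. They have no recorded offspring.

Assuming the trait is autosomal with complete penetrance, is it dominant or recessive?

I-1 and I-2 are both unaffected yet have an affected child II-1. Under dominance, an affected child requires at least one affected parent, so the trait cannot be dominant.

recessive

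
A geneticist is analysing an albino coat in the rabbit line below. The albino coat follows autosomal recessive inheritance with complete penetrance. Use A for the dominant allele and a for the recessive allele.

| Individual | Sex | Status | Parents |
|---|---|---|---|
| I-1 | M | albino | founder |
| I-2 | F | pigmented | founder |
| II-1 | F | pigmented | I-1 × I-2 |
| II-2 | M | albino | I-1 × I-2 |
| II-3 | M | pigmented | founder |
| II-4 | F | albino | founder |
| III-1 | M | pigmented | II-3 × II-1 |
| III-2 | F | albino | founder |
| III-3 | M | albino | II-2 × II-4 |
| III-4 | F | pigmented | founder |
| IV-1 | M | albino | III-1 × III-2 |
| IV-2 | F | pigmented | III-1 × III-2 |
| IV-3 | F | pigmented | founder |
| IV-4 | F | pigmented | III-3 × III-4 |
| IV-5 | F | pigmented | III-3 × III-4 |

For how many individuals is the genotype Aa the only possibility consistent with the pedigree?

Obligate heterozygotes: I-2 is pigmented so carries A and passed a to II-2 (aa), so I-2 is Aa; II-1 is pigmented so carries A and received a from I-1 (aa), so II-1 is Aa; III-1 is pigmented so carries A and passed a to IV-1 (aa), so III-1 is Aa; IV-2 is pigmented so carries A and received a from III-2 (aa), so IV-2 is Aa; IV-4 is pigmented so carries A and received a from III-3 (aa), so IV-4 is Aa; IV-5 is pigmented so carries A and received a from III-3 (aa), so IV-5 is Aa.
Every other individual is either homozygous by phenotype or has at least one consistent homozygous assignment, so the count is 6.

6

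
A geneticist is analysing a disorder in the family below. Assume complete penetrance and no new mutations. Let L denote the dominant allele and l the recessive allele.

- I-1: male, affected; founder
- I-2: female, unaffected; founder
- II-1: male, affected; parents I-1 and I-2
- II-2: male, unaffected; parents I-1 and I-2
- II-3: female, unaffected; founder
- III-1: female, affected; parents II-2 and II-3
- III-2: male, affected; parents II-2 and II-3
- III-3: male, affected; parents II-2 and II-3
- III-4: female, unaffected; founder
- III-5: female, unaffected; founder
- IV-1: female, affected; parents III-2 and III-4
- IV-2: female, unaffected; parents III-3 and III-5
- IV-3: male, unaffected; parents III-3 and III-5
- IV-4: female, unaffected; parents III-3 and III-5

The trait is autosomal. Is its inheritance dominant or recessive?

recessive

II-2 and II-3 are both unaffected yet have an affected child III-1. Under dominance, an affected child requires at least one affected parent, so the trait cannot be dominant.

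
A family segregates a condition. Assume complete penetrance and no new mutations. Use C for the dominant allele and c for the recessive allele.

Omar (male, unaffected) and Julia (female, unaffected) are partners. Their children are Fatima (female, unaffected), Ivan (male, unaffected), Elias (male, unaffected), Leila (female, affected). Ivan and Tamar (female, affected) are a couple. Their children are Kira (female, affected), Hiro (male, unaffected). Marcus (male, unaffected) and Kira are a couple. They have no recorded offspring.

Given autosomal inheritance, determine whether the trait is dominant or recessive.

recessive

Omar and Julia are both unaffected yet have an affected child Leila. Under dominance, an affected child requires at least one affected parent, so the trait cannot be dominant.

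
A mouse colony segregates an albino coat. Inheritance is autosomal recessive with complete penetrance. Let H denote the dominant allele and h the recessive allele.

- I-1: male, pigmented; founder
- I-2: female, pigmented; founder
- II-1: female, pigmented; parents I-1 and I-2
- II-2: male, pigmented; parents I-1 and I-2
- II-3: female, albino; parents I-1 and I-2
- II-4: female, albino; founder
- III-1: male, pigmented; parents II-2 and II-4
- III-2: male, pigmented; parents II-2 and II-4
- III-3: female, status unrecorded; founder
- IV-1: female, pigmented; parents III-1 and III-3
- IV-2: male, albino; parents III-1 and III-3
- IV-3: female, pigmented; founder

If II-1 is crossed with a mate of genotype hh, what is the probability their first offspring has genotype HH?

I-1 is pigmented so carries H and passed h to II-3 (hh), so I-1 is Hh.
I-2 is pigmented so carries H and passed h to II-3 (hh), so I-2 is Hh.
II-1 is a pigmented offspring of I-1 (Hh) × I-2 (Hh), whose cross gives 1/4 HH : 1/2 Hh : 1/4 hh; conditioning on being pigmented, II-1 is HH with probability 1/3, Hh with probability 2/3.
Summing over parental genotype combinations, P(offspring has genotype HH) = 0 = 0.

0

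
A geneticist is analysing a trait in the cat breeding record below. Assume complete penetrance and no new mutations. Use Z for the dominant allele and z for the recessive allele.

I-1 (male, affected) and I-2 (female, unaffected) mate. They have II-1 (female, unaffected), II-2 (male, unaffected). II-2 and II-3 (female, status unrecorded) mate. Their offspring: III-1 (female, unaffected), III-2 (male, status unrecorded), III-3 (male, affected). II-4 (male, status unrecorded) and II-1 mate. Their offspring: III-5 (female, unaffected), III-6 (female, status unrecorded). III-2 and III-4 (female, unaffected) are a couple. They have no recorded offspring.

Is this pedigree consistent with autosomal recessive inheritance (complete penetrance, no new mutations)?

Yes

A consistent assignment under autosomal recessive exists: I-1 zz, I-2 ZZ, II-1 Zz, II-2 Zz, II-3 Zz, II-4 ZZ, III-1 ZZ, III-2 ZZ, III-3 zz, III-4 ZZ, III-5 ZZ, III-6 ZZ.
In this assignment every recorded phenotype matches its genotype and every non-founder's genotype is obtainable from its parents' genotypes, so the pedigree is consistent.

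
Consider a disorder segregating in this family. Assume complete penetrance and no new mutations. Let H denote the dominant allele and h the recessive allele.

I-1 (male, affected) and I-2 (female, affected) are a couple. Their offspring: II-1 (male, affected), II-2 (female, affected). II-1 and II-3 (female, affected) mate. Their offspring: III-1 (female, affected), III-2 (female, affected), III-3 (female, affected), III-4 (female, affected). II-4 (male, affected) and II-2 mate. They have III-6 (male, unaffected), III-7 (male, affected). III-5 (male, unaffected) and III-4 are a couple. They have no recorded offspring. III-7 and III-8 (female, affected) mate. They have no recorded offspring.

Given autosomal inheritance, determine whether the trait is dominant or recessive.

II-4 and II-2 are both affected yet have an unaffected child III-6. Under a recessive model two affected parents are homozygous and every child would be affected, so the trait cannot be recessive.

dominant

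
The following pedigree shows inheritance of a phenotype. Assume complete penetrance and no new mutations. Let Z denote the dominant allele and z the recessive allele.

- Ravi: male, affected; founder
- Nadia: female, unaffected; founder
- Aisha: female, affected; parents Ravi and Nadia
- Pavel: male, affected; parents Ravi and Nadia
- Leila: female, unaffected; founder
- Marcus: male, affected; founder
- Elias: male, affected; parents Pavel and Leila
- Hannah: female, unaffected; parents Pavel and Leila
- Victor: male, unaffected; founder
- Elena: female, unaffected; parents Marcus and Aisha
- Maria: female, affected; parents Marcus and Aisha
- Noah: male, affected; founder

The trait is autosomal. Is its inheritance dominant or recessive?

dominant

Marcus and Aisha are both affected yet have an unaffected child Elena. Under a recessive model two affected parents are homozygous and every child would be affected, so the trait cannot be recessive.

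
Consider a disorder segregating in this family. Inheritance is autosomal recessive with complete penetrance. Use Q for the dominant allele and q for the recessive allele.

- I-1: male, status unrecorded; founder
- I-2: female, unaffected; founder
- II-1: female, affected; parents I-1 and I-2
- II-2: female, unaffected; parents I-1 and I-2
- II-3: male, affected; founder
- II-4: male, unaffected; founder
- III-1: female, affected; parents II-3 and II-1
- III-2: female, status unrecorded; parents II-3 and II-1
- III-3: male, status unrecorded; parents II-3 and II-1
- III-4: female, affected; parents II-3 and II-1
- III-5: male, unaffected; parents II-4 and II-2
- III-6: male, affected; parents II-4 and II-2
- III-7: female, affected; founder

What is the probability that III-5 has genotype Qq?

II-4 is unaffected so carries Q and passed q to III-6 (qq), so II-4 is Qq.
II-2 is unaffected so carries Q and passed q to III-6 (qq), so II-2 is Qq.
Their cross gives offspring ratios 1/4 QQ : 1/2 Qq : 1/4 qq. Conditioning on III-5 being unaffected, P(Qq) = 1/2 / 3/4 = 2/3.

2/3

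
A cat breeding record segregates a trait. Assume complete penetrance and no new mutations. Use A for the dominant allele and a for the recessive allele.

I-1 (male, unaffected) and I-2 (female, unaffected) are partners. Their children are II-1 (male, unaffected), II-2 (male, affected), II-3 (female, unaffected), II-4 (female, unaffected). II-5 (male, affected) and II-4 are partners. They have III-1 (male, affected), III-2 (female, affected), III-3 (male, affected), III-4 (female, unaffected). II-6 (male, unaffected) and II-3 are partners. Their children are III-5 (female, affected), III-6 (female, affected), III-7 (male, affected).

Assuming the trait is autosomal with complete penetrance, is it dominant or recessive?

I-1 and I-2 are both unaffected yet have an affected child II-2. Under dominance, an affected child requires at least one affected parent, so the trait cannot be dominant.

recessive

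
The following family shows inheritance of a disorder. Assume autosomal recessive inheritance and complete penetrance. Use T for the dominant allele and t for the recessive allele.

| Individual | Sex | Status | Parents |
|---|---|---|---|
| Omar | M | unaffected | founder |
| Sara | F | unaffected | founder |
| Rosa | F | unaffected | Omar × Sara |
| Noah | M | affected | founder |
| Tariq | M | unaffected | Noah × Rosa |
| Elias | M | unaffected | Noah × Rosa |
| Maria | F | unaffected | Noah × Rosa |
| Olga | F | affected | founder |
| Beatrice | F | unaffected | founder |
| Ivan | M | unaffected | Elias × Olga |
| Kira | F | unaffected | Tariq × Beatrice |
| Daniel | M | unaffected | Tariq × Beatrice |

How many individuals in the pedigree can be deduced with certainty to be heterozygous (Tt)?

Obligate heterozygotes: Tariq is unaffected so carries T and received t from Noah (tt), so Tariq is Tt; Elias is unaffected so carries T and received t from Noah (tt), so Elias is Tt; Maria is unaffected so carries T and received t from Noah (tt), so Maria is Tt; Ivan is unaffected so carries T and received t from Olga (tt), so Ivan is Tt.
Every other individual is either homozygous by phenotype or has at least one consistent homozygous assignment, so the count is 4.

4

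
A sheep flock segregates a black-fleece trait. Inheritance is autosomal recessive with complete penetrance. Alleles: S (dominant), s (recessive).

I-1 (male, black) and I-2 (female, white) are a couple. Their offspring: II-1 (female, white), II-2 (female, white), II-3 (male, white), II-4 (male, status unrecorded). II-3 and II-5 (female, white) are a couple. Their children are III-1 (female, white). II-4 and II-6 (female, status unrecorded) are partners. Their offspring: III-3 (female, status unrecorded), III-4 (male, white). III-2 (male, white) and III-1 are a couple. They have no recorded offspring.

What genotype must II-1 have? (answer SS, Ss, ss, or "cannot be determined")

Ss

From phenotype alone, II-1 is SS or Ss.
II-1 is white so carries S and received s from I-1 (ss), so II-1 is Ss.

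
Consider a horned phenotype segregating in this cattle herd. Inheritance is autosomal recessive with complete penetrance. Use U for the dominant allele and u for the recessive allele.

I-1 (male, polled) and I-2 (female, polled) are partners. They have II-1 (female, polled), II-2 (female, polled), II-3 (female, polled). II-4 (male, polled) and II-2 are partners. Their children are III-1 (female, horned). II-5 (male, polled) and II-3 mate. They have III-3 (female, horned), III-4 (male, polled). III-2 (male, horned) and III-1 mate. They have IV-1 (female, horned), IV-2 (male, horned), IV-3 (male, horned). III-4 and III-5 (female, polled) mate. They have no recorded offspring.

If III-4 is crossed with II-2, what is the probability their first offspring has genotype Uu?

1/2

II-5 is polled so carries U and passed u to III-3 (uu), so II-5 is Uu.
II-3 is polled so carries U and passed u to III-3 (uu), so II-3 is Uu.
III-4 is a polled offspring of II-5 (Uu) × II-3 (Uu), whose cross gives 1/4 UU : 1/2 Uu : 1/4 uu; conditioning on being polled, III-4 is UU with probability 1/3, Uu with probability 2/3.
II-2 is polled so carries U and passed u to III-1 (uu), so II-2 is Uu.
Summing over parental genotype combinations, P(offspring has genotype Uu) = 1/3·1/2 + 2/3·1/2 = 1/2.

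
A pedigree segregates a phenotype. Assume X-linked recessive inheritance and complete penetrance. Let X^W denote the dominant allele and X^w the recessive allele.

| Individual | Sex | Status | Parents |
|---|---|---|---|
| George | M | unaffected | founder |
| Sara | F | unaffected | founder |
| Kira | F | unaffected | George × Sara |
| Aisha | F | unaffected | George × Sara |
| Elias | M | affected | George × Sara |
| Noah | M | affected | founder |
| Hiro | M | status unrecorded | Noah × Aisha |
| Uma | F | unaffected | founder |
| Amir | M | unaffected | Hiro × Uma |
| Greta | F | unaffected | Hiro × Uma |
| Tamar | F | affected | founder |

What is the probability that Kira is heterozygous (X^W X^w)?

George is unaffected, so George is X^W Y.
Sara is unaffected so carries W and passed w to Elias (X^w Y), so Sara is X^W X^w.
Their cross gives offspring ratios 1/2 X^W X^W : 1/2 X^W X^w. Conditioning on Kira being unaffected, P(X^W X^w) = 1/2 / 1 = 1/2.

1/2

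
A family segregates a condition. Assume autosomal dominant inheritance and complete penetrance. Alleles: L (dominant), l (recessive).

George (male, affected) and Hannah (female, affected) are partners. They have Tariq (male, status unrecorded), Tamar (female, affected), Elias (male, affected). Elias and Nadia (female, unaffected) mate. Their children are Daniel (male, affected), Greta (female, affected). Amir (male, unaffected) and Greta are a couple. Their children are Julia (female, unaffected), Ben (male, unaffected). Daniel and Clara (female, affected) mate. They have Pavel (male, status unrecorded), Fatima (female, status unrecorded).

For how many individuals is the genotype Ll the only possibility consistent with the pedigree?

Obligate heterozygotes: Daniel is affected so carries L and received l from Nadia (ll), so Daniel is Ll; Greta is affected so carries L and received l from Nadia (ll), so Greta is Ll.
Every other individual is either homozygous by phenotype or has at least one consistent homozygous assignment, so the count is 2.

2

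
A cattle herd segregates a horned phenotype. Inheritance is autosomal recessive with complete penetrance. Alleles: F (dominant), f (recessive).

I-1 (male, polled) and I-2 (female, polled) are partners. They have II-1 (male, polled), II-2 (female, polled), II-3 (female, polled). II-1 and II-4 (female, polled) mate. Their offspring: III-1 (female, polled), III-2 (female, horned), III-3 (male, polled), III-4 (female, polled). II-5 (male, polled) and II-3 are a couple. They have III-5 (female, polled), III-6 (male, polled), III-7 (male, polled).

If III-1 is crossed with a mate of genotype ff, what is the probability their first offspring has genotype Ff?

II-1 is polled so carries F and passed f to III-2 (ff), so II-1 is Ff.
II-4 is polled so carries F and passed f to III-2 (ff), so II-4 is Ff.
III-1 is a polled offspring of II-1 (Ff) × II-4 (Ff), whose cross gives 1/4 FF : 1/2 Ff : 1/4 ff; conditioning on being polled, III-1 is FF with probability 1/3, Ff with probability 2/3.
Summing over parental genotype combinations, P(offspring has genotype Ff) = 1/3·1 + 2/3·1/2 = 2/3.

2/3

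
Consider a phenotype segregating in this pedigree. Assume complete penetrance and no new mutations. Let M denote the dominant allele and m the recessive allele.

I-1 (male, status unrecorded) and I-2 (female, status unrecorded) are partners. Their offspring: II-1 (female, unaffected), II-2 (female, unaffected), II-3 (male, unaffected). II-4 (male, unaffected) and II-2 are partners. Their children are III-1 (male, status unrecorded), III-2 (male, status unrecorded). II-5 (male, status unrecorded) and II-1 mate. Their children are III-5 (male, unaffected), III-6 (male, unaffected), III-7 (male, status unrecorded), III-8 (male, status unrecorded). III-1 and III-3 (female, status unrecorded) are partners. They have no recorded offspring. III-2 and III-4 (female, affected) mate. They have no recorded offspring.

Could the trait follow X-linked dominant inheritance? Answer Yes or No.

Yes

A consistent assignment under X-linked dominant exists: I-1 X^m Y, I-2 X^M X^m, II-1 X^m X^m, II-2 X^m X^m, II-3 X^m Y, II-4 X^m Y, II-5 X^M Y, III-1 X^m Y, III-2 X^m Y, III-3 X^M X^M, III-4 X^M X^M, III-5 X^m Y, III-6 X^m Y, III-7 X^m Y, III-8 X^m Y.
In this assignment every recorded phenotype matches its genotype and every non-founder's genotype is obtainable from its parents' genotypes, so the pedigree is consistent.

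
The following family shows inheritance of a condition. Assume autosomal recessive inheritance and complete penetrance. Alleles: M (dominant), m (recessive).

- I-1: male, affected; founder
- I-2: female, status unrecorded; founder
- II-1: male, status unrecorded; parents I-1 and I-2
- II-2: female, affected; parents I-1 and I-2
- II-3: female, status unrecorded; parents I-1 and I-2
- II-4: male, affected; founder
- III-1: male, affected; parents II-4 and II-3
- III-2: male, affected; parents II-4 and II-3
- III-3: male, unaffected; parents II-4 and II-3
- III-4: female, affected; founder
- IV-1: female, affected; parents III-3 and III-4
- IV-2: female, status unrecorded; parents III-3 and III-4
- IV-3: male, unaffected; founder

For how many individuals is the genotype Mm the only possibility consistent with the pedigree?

Obligate heterozygotes: I-2 passed M to II-3 (Mm, whose m came from I-1) and passed m to II-2 (mm), so I-2 is Mm; II-3 passed M to III-3 (Mm, whose m came from II-4) and received m from I-1 (mm), so II-3 is Mm; III-3 is unaffected so carries M and received m from II-4 (mm), so III-3 is Mm.
Every other individual is either homozygous by phenotype or has at least one consistent homozygous assignment, so the count is 3.

3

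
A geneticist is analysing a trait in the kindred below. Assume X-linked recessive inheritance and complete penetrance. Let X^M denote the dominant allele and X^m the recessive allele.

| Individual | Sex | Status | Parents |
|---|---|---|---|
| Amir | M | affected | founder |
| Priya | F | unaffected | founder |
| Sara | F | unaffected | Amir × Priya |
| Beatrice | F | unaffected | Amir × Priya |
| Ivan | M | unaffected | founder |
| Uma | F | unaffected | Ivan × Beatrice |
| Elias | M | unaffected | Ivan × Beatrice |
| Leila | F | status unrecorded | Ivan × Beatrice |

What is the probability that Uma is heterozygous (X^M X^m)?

1/2

Ivan is unaffected, so Ivan is X^M Y.
Beatrice is unaffected so carries M and received m from Amir (X^m Y), so Beatrice is X^M X^m.
Their cross gives offspring ratios 1/2 X^M X^M : 1/2 X^M X^m. Conditioning on Uma being unaffected, P(X^M X^m) = 1/2 / 1 = 1/2.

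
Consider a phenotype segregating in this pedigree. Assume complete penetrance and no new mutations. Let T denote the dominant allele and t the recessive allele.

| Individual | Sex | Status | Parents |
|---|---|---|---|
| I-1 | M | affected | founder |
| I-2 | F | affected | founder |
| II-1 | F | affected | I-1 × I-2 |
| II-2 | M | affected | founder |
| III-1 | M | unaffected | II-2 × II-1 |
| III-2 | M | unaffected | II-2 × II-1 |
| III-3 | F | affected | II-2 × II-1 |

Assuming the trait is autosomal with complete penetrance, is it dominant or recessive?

dominant

II-2 and II-1 are both affected yet have an unaffected child III-1. Under a recessive model two affected parents are homozygous and every child would be affected, so the trait cannot be recessive.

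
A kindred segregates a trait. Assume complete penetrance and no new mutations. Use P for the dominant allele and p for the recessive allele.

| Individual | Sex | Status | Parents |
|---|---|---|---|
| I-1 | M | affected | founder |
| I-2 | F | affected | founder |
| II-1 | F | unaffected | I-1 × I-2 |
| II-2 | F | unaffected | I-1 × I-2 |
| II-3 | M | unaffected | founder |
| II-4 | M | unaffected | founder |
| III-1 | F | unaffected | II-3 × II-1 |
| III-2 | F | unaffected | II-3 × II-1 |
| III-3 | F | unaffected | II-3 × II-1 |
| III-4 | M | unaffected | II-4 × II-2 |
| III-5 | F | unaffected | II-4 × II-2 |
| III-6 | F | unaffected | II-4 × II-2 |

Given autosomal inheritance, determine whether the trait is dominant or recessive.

dominant

I-1 and I-2 are both affected yet have an unaffected child II-1. Under a recessive model two affected parents are homozygous and every child would be affected, so the trait cannot be recessive.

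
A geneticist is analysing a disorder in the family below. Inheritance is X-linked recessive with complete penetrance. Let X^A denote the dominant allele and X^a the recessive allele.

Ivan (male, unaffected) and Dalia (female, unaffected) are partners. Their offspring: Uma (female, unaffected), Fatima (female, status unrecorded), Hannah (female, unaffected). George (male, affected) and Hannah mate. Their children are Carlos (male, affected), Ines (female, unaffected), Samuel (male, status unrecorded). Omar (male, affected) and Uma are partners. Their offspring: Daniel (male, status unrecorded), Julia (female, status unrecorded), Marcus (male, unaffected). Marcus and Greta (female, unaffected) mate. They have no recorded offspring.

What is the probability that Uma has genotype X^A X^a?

Ivan is unaffected, so Ivan is X^A Y.
Dalia is unaffected so carries A and passed a to Hannah (X^A X^a, whose A came from Ivan), so Dalia is X^A X^a.
Their cross gives offspring ratios 1/2 X^A X^A : 1/2 X^A X^a. Conditioning on Uma being unaffected, P(X^A X^a) = 1/2 / 1 = 1/2 before taking Uma's own offspring into account.
Omar is affected, so Omar is X^a Y.
Now use Uma's offspring. Probability of each recorded status — unaffected son Marcus: 1/2 if Uma is X^A X^a, 1 if X^A X^A. (Daniel, Julia: equally likely either way, so uninformative.)
Bayes: P(X^A X^a) = 1/2·1/2 / (1/2·1/2 + 1/2·1) = 1/3.

1/3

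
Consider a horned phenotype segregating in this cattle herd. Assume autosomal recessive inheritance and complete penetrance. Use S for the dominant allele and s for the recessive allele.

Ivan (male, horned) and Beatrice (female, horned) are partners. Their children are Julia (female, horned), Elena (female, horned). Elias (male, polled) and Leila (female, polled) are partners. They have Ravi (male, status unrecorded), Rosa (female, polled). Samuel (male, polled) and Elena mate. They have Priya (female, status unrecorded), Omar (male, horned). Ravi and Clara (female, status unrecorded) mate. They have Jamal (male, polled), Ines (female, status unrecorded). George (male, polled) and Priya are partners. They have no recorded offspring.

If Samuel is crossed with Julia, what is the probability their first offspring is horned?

Samuel is polled so carries S and passed s to Omar (ss), so Samuel is Ss.
Julia is horned, so Julia is ss.
The cross gives 1/2 Ss : 1/2 ss, so P(offspring is horned) = 1/2.

1/2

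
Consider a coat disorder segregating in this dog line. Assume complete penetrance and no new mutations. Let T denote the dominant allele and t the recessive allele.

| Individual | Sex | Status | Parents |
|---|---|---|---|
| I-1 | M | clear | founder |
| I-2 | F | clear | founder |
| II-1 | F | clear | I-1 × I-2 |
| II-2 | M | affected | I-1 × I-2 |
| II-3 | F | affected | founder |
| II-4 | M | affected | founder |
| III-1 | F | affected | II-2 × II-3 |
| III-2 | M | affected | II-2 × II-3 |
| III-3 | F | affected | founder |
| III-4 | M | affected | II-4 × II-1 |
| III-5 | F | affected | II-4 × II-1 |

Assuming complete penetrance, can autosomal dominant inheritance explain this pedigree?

Under autosomal dominant, II-2 (affected, male) cannot arise from I-1 (clear) × I-2 (clear).

No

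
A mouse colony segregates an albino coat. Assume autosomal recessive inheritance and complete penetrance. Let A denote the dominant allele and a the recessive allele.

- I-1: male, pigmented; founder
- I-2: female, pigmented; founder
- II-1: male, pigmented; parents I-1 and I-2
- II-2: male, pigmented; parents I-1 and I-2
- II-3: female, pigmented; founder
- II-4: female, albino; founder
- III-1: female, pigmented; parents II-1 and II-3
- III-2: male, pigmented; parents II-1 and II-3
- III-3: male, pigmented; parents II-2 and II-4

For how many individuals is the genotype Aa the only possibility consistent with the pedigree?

Obligate heterozygotes: III-3 is pigmented so carries A and received a from II-4 (aa), so III-3 is Aa.
Every other individual is either homozygous by phenotype or has at least one consistent homozygous assignment, so the count is 1.

1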